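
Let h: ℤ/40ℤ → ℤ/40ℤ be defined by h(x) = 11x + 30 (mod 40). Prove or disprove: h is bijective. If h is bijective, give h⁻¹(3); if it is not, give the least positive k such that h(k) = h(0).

Recall that injectivity means: for all u, v in the domain, h(u) = h(v) implies u = v.
If h(u) = h(v), then 11u ≡ 11v (mod 40). Because gcd(11, 40) = 1, we may cancel 11 to get u ≡ v (mod 40).
We now compute 11⁻¹ mod 40 explicitly. Euclid's algorithm: 40 = 3·11 + 7, 11 = 1·7 + 4, 7 = 1·4 + 3, 4 = 1·3 + 1; back-substituting gives 1 = 11·11 − 3·40, so 11⁻¹ ≡ 11 (mod 40).
Then y ↦ 11(y − 30) is a two-sided inverse to h, so every y ∈ ℤ/40ℤ has a preimage.
Therefore h is bijective.
Since h is bijective, we compute h⁻¹(3): solve 11x + 30 ≡ 3 (mod 40), i.e. 11x ≡ 13 (mod 40).
Multiplying by 11⁻¹ = 11 gives x ≡ 11·13 = 143 = 3·40 + 23 ≡ 23 (mod 40).
Check: h(23) = 11·23 + 30 = 283 = 7·40 + 3 ≡ 3 (mod 40).

23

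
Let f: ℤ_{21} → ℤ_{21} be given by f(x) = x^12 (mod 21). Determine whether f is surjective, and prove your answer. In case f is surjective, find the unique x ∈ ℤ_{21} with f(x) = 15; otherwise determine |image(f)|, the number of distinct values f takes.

f(1) = 1^12 = 1.
f(2): Repeated squaring mod 21: 2^1 ≡ 2, 2^2 ≡ 2² = 4, 2^4 ≡ 4² = 16, 2^8 ≡ 16² = 256 ≡ 4. Since 12 = 8 + 4, 2^12 ≡ 4·16: 4·16 = 64 ≡ 1. So 2^12 ≡ 1 (mod 21).
So f(1) = f(2) = 1 while 1 ≠ 2, therefore f is not injective.
A non-injective map from the 21-element set ℤ_{21} to itself takes at most 20 distinct values, so it cannot be surjective. Thus f is not surjective.
Since f is not surjective, we determine |image(f)|. Computing x^12 mod 21 for each x (by repeated squaring, reducing mod 21 at every step), the values f(0), f(1), …, f(20) are: 0, 1, 1, 15, 1, 1, 15, 7, 1, 15, 1, 1, 15, 1, 7, 15, 1, 1, 15, 1, 1.
The distinct values are {0, 1, 7, 15}; there are 4 of them.

4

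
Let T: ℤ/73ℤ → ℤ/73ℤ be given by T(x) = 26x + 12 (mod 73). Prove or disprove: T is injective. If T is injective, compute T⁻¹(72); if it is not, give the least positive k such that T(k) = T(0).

36

Recall that T is injective when T(x_1) = T(x_2) forces x_1 = x_2.
If T(x_1) = T(x_2), then 26x_1 ≡ 26x_2 (mod 73). Because gcd(26, 73) = 1, we may cancel 26 to get x_1 ≡ x_2 (mod 73).
Hence T is injective.
We now compute 26⁻¹ mod 73 explicitly. Euclid's algorithm: 73 = 2·26 + 21, 26 = 1·21 + 5, 21 = 4·5 + 1; back-substituting gives 1 = 59·26 − 21·73, so 26⁻¹ ≡ 59 (mod 73).
Since T is injective, we compute T⁻¹(72): solve 26x + 12 ≡ 72 (mod 73), i.e. 26x ≡ 60 (mod 73).
Multiplying by 26⁻¹ = 59 gives x ≡ 59·60 = 3540 = 48·73 + 36 ≡ 36 (mod 73).
Check: T(36) = 26·36 + 12 = 948 = 12·73 + 72 ≡ 72 (mod 73).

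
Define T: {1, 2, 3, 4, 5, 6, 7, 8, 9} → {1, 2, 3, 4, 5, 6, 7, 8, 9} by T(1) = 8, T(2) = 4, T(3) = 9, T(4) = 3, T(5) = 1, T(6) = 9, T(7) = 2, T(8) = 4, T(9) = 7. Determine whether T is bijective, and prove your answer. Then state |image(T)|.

T(3) = 9 = T(6) with 3 ≠ 6, so T is not injective, hence not bijective.
The image of T is {1, 2, 3, 4, 7, 8, 9}, which has 7 elements.

7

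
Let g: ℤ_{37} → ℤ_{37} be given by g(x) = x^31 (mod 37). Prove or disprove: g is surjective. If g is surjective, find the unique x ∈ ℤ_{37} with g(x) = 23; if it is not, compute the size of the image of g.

14

Since 37 is prime, the nonzero elements of ℤ_{37} form a cyclic group of order 36.
As gcd(31, 36) = 1, raising to the 31st power is a bijection on this group: if s^31 ≡ t^31 then (st^{−1})^31 = 1, and the only element of order dividing gcd(31, 36) = 1 is 1, so s = t.
With g(0) = 0 this makes g injective on all of ℤ_{37}, hence bijective (finite equal-size domain and codomain). In particular g is surjective.
Since g is surjective, we find the preimage of 23. The inverse of x ↦ x^31 on (ℤ_{37})^× is x ↦ x^7, because 31·7 = 217 = 6·36 + 1 ≡ 1 (mod 36) and x^{36} = 1 for x ≠ 0 (Fermat). So g⁻¹(23) = 23^7 mod 37.
Repeated squaring mod 37: 23^1 ≡ 23, 23^2 ≡ 23² = 529 ≡ 11, 23^4 ≡ 11² = 121 ≡ 10. Since 7 = 4 + 2 + 1, 23^7 ≡ 10·11·23: 10·11 = 110 ≡ 36, then 36·23 = 828 ≡ 14. So 23^7 ≡ 14 (mod 37).
Hence g⁻¹(23) = 14.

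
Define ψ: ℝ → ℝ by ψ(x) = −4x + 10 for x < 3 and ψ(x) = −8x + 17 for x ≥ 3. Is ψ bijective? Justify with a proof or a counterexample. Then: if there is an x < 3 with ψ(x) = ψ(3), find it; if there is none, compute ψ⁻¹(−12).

29/8

Both pieces are strictly decreasing (slopes −4 and −8), so each is injective on its own interval.
The left piece maps (−∞, 3) onto (−2, ∞); the right piece maps [3, ∞) onto (−∞, −7].
The images leave a gap (−2 has no preimage), so ψ is not surjective, hence not bijective.
Because the two images are disjoint, no x < 3 has ψ(x) = ψ(3), so we compute ψ⁻¹(−12): −12 lies in (−∞, −7], so solve −8x + 17 = −12: x = (−12 − 17)/(−8) = 29/8.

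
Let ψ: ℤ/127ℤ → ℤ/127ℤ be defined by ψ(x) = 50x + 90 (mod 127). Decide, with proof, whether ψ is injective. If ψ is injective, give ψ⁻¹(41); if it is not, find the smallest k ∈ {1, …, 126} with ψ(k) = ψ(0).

93

By definition, ψ is injective when ψ(u) = ψ(v) forces u = v.
If ψ(u) = ψ(v), then 50u ≡ 50v (mod 127). Because gcd(50, 127) = 1, we may cancel 50 to get u ≡ v (mod 127).
Hence ψ is injective.
We now compute 50⁻¹ mod 127 explicitly. Euclid's algorithm: 127 = 2·50 + 27, 50 = 1·27 + 23, 27 = 1·23 + 4, 23 = 5·4 + 3, 4 = 1·3 + 1; back-substituting gives 1 = 94·50 − 37·127, so 50⁻¹ ≡ 94 (mod 127).
Since ψ is injective, we find ψ⁻¹(41): we need 50x ≡ 41 − 90 ≡ 78 (mod 127). Using 50⁻¹ = 94: x ≡ 94·78 = 7332 = 57·127 + 93, so x = 93.
Check: ψ(93) = 50·93 + 90 = 4740 = 37·127 + 41 ≡ 41 (mod 127).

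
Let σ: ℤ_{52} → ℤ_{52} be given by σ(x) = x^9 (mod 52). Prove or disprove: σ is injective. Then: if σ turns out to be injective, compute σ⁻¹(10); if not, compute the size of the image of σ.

σ(2): Repeated squaring mod 52: 2^1 ≡ 2, 2^2 ≡ 2² = 4, 2^4 ≡ 4² = 16, 2^8 ≡ 16² = 256 ≡ 48. Since 9 = 8 + 1, 2^9 ≡ 48·2: 48·2 = 96 ≡ 44. So 2^9 ≡ 44 (mod 52).
σ(6): Repeated squaring mod 52: 6^1 ≡ 6, 6^2 ≡ 6² = 36, 6^4 ≡ 36² = 1296 ≡ 48, 6^8 ≡ 48² = 2304 ≡ 16. Since 9 = 8 + 1, 6^9 ≡ 16·6: 16·6 = 96 ≡ 44. So 6^9 ≡ 44 (mod 52).
So σ(2) = σ(6) = 44 while 2 ≠ 6, thus σ is not injective.
Since σ is not injective, we determine |image(σ)|. Computing x^9 mod 52 for each x (by repeated squaring, reducing mod 52 at every step), the values σ(0), σ(1), …, σ(51) are: 0, 1, 44, 27, 12, 5, 44, 47, 8, 1, 12, 47, 12, 13, 40, 31, 40, 25, 44, 31, 8, 21, 40, 51, 8, 25, 0, 27, 44, 1, 12, 31, 44, 21, 8, 27, 12, 21, 12, 39, 40, 5, 40, 51, 44, 5, 8, 47, 40, 25, 8, 51.
The distinct values are {0, 1, 5, 8, 12, 13, 21, 25, 27, 31, 39, 40, 44, 47, 51}; there are 15 of them.

15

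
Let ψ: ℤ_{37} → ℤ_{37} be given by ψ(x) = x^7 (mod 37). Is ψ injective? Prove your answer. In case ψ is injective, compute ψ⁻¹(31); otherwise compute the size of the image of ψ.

Since 37 is prime, the nonzero elements of ℤ_{37} form a cyclic group of order 36.
As gcd(7, 36) = 1, raising to the 7th power is a bijection on this group: if u^7 ≡ v^7 then (uv^{−1})^7 = 1, and the only element of order dividing gcd(7, 36) = 1 is 1, so u = v.
With ψ(0) = 0 this makes ψ injective on all of ℤ_{37}, hence bijective (finite equal-size domain and codomain). In particular ψ is injective.
Since ψ is injective, we find the preimage of 31. The inverse of x ↦ x^7 on (ℤ_{37})^× is x ↦ x^31, because 7·31 = 217 = 6·36 + 1 ≡ 1 (mod 36) and x^{36} = 1 for x ≠ 0 (Fermat). So ψ⁻¹(31) = 31^31 mod 37.
Repeated squaring mod 37: 31^1 ≡ 31, 31^2 ≡ 31² = 961 ≡ 36, 31^4 ≡ 36² = 1296 ≡ 1, 31^8 ≡ 1² = 1, 31^16 ≡ 1² = 1. Since 31 = 16 + 8 + 4 + 2 + 1, 31^31 ≡ 1·1·1·36·31: 1·1 = 1, then 1·1 = 1, then 1·36 = 36, then 36·31 = 1116 ≡ 6. So 31^31 ≡ 6 (mod 37).
Hence ψ⁻¹(31) = 6.

6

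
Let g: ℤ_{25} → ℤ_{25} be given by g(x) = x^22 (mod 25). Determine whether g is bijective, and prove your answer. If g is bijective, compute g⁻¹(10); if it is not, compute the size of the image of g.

g(0) = 0^22 = 0.
g(5): Repeated squaring mod 25: 5^1 ≡ 5, 5^2 ≡ 5² = 25 ≡ 0, 5^4 ≡ 0² = 0, 5^8 ≡ 0² = 0, 5^16 ≡ 0² = 0. Since 22 = 16 + 4 + 2, 5^22 ≡ 0·0·0: 0·0 = 0, then 0·0 = 0. So 5^22 ≡ 0 (mod 25).
So g(0) = g(5) = 0 while 0 ≠ 5, therefore g is not injective, hence not bijective.
Since g is not bijective, we determine |image(g)|. Computing x^22 mod 25 for each x (by repeated squaring, reducing mod 25 at every step), the values g(0), g(1), …, g(24) are: 0, 1, 4, 9, 16, 0, 11, 24, 14, 6, 0, 21, 19, 19, 21, 0, 6, 14, 24, 11, 0, 16, 9, 4, 1.
The distinct values are {0, 1, 4, 6, 9, 11, 14, 16, 19, 21, 24}; there are 11 of them.

11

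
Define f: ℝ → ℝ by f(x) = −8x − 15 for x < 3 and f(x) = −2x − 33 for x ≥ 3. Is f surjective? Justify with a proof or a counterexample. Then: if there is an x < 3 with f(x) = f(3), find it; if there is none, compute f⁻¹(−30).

15/8

Both pieces are strictly decreasing (slopes −8 and −2), so each is injective on its own interval.
The left piece maps (−∞, 3) onto (−39, ∞); the right piece maps [3, ∞) onto (−∞, −39].
These images together cover ℝ, so f is surjective.
Because the two images are disjoint, no x < 3 has f(x) = f(3), so we compute f⁻¹(−30): −30 lies in (−39, ∞), so solve −8x − 15 = −30: x = (−30 + 15)/(−8) = 15/8.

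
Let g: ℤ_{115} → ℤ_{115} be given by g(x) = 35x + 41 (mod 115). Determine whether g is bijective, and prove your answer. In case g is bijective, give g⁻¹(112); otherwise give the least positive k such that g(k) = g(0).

We have gcd(35, 115) = 5 > 1. Taking a = 0 and b = 23: g(0) = 41 and g(23) = 35·23 + 41 = 846 ≡ 41 (mod 115).
So g(0) = g(23) while 0 ≠ 23, so g is not injective, hence not bijective.
Since g is not bijective, we find the least positive k with g(k) = g(0): this means 35k ≡ 0 (mod 115), i.e. 115 ∣ 35k. Since gcd(35, 115) = 5, dividing through by 5 this holds exactly when 23 ∣ 7k, and as gcd(7, 23) = 1, exactly when 23 ∣ k.
The smallest positive such k is 23.

23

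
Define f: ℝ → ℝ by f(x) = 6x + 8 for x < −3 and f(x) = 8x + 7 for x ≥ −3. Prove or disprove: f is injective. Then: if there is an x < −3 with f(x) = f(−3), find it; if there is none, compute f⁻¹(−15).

-25/6

Both pieces are strictly increasing (slopes 6 and 8), so each is injective on its own interval.
The left piece maps (−∞, −3) onto (−∞, −10); the right piece maps [−3, ∞) onto [−17, ∞).
These images overlap. In particular f(−3) = −17 (right piece), and solving 6x + 8 = −17 on the left piece gives x = −25/6 < −3.
So f(−25/6) = f(−3) with −25/6 ≠ −3, and f is not injective. This x = −25/6 is the requested value below −3.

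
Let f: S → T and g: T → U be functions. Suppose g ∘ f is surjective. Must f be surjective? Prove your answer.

No. Take S = {0}, T = {0, 1}, U = {0}, f(a) = 0 for every a ∈ S, and g(b) = 0 for every b ∈ T.
Then g ∘ f is surjective onto {0}, but 1 ∈ T has no preimage under f, so f is not surjective.

not surjective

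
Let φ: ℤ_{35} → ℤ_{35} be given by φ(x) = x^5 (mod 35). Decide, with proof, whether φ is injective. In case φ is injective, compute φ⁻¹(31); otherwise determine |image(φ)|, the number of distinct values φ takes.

Computing x^5 mod 35 for each x (by repeated squaring, reducing mod 35 at every step), the values φ(0), φ(1), …, φ(34) are: 0, 1, 32, 33, 9, 10, 6, 7, 8, 4, 5, 16, 17, 13, 14, 15, 11, 12, 23, 24, 20, 21, 22, 18, 19, 30, 31, 27, 28, 29, 25, 26, 2, 3, 34.
Every element of ℤ_{35} appears exactly once in this list, so φ is a bijection, and in particular injective.
Since φ is injective, we read off the preimage of 31 from the same table: φ(26) = 31, so φ⁻¹(31) = 26.

26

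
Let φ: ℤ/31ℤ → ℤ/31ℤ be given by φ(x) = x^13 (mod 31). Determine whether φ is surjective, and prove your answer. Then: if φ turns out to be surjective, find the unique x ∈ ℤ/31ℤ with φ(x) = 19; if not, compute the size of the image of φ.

Since 31 is prime, the nonzero elements of ℤ/31ℤ form a cyclic group of order 30.
As gcd(13, 30) = 1, raising to the 13th power is a bijection on this group: if u^13 ≡ v^13 then (uv^{−1})^13 = 1, and the only element of order dividing gcd(13, 30) = 1 is 1, so u = v.
With φ(0) = 0 this makes φ injective on all of ℤ/31ℤ, hence bijective (finite equal-size domain and codomain). In particular φ is surjective.
Since φ is surjective, we find the preimage of 19. The inverse of x ↦ x^13 on (ℤ/31ℤ)^× is x ↦ x^7, because 13·7 = 91 = 3·30 + 1 ≡ 1 (mod 30) and x^{30} = 1 for x ≠ 0 (Fermat). So φ⁻¹(19) = 19^7 mod 31.
Repeated squaring mod 31: 19^1 ≡ 19, 19^2 ≡ 19² = 361 ≡ 20, 19^4 ≡ 20² = 400 ≡ 28. Since 7 = 4 + 2 + 1, 19^7 ≡ 28·20·19: 28·20 = 560 ≡ 2, then 2·19 = 38 ≡ 7. So 19^7 ≡ 7 (mod 31).
Hence φ⁻¹(19) = 7.

7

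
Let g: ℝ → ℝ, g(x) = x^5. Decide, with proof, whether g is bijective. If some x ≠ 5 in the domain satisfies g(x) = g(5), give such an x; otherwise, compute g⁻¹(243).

On ℝ, x ↦ x^5 is strictly increasing (injective) and for any y ∈ ℝ the 5th root y^{1/5} lies in ℝ (surjective). So g is bijective.
Since x ↦ x^5 is strictly increasing on ℝ, it is injective there, so no x ≠ 5 in the domain has g(x) = g(5). We therefore compute g⁻¹(243) = 243^{1/5} = 3 (indeed 3^5 = 243).

3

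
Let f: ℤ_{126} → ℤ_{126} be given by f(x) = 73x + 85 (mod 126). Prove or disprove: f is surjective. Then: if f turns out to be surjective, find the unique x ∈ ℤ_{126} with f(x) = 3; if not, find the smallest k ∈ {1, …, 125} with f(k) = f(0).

80

Since gcd(73, 126) = 1, 73 is invertible modulo 126. Euclid's algorithm: 126 = 1·73 + 53, 73 = 1·53 + 20, 53 = 2·20 + 13, 20 = 1·13 + 7, 13 = 1·7 + 6, 7 = 1·6 + 1; back-substituting gives 1 = 19·73 − 11·126, so 73⁻¹ ≡ 19 (mod 126).
Then y ↦ 19(y − 85) is a two-sided inverse to f, so every y ∈ ℤ_{126} has a preimage.
Hence f is surjective.
Since f is surjective, we compute f⁻¹(3): solve 73x + 85 ≡ 3 (mod 126), i.e. 73x ≡ 44 (mod 126).
Multiplying by 73⁻¹ = 19 gives x ≡ 19·44 = 836 = 6·126 + 80 ≡ 80 (mod 126).
Check: f(80) = 73·80 + 85 = 5925 = 47·126 + 3 ≡ 3 (mod 126).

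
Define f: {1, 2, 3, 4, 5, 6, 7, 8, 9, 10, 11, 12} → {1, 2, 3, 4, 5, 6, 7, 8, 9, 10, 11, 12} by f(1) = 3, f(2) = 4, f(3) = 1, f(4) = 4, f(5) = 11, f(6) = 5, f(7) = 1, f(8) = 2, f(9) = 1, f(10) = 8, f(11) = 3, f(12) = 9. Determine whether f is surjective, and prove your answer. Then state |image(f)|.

No element maps to 6, so f is not surjective.
The image of f is {1, 2, 3, 4, 5, 8, 9, 11}, which has 8 elements.

8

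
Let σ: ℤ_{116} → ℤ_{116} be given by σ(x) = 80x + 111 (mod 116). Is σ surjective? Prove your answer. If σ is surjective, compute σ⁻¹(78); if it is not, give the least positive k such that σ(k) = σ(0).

29

Recall that surjectivity means every element of the codomain has a preimage under σ.
Since gcd(80, 116) = 4, we have 80x ≡ 0 (mod 4) for all x, so σ(x) ≡ 3 (mod 4).
But 0 ≢ 3 (mod 4), so 0 ∈ ℤ_{116} has no preimage. So σ is not surjective.
Since σ is not surjective, we find the least positive k with σ(k) = σ(0): this means 80k ≡ 0 (mod 116), i.e. 116 ∣ 80k. Since gcd(80, 116) = 4, dividing through by 4 this holds exactly when 29 ∣ 20k, and as gcd(20, 29) = 1, exactly when 29 ∣ k.
The smallest positive such k is 29.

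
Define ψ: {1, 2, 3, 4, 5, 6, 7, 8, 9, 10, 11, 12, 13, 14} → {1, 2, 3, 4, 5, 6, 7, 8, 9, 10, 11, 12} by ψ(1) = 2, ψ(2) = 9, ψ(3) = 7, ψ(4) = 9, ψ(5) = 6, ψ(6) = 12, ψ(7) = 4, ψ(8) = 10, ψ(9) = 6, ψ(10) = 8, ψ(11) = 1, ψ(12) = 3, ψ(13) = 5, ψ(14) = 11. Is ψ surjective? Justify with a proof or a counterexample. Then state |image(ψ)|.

12

Every element of the codomain has a preimage: 1 = ψ(11), 2 = ψ(1), 3 = ψ(12), 4 = ψ(7), 5 = ψ(13), 6 = ψ(5), 7 = ψ(3), 8 = ψ(10), 9 = ψ(2), 10 = ψ(8), 11 = ψ(14), 12 = ψ(6).
Therefore ψ is surjective.
The image of ψ is {1, 2, 3, 4, 5, 6, 7, 8, 9, 10, 11, 12}, which has 12 elements.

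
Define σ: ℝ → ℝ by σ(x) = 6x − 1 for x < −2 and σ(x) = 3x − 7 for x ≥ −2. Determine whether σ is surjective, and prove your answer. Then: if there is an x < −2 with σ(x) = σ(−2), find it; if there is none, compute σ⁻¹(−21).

Both pieces are strictly increasing (slopes 6 and 3), so each is injective on its own interval.
The left piece maps (−∞, −2) onto (−∞, −13); the right piece maps [−2, ∞) onto [−13, ∞).
These images together cover ℝ, so σ is surjective.
Because the two images are disjoint, no x < −2 has σ(x) = σ(−2), so we compute σ⁻¹(−21): −21 lies in (−∞, −13), so solve 6x − 1 = −21: x = (−21 + 1)/6 = −10/3.

-10/3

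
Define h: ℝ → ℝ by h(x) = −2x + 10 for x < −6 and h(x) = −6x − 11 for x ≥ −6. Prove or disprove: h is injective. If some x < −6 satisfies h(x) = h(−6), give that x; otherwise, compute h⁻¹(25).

Both pieces are strictly decreasing (slopes −2 and −6), so each is injective on its own interval.
The left piece maps (−∞, −6) onto (22, ∞); the right piece maps [−6, ∞) onto (−∞, 25].
These images overlap. In particular h(−6) = 25 (right piece), and solving −2x + 10 = 25 on the left piece gives x = −15/2 < −6.
So h(−15/2) = h(−6) with −15/2 ≠ −6, and h is not injective. This x = −15/2 is the requested value below −6.

-15/2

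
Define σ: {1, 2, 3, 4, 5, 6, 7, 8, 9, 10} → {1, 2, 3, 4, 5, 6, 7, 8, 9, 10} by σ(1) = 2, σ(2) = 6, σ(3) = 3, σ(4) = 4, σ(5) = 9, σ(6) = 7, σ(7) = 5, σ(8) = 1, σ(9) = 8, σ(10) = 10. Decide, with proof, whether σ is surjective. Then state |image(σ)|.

10

Every element of the codomain has a preimage: 1 = σ(8), 2 = σ(1), 3 = σ(3), 4 = σ(4), 5 = σ(7), 6 = σ(2), 7 = σ(6), 8 = σ(9), 9 = σ(5), 10 = σ(10).
Therefore σ is surjective.
The image of σ is {1, 2, 3, 4, 5, 6, 7, 8, 9, 10}, which has 10 elements.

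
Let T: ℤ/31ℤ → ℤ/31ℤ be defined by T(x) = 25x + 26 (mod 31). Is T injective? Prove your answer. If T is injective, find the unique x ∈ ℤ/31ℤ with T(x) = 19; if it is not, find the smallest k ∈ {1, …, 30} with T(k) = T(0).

27

By definition, injectivity means: for all x_1, x_2 in the domain, T(x_1) = T(x_2) implies x_1 = x_2.
If T(x_1) = T(x_2), then 25x_1 ≡ 25x_2 (mod 31). Because gcd(25, 31) = 1, we may cancel 25 to get x_1 ≡ x_2 (mod 31).
Therefore T is injective.
We now compute 25⁻¹ mod 31 explicitly. Euclid's algorithm: 31 = 1·25 + 6, 25 = 4·6 + 1; back-substituting gives 1 = 5·25 − 4·31, so 25⁻¹ ≡ 5 (mod 31).
Since T is injective, we compute T⁻¹(19): solve 25x + 26 ≡ 19 (mod 31), i.e. 25x ≡ 24 (mod 31).
Multiplying by 25⁻¹ = 5 gives x ≡ 5·24 = 120 = 3·31 + 27 ≡ 27 (mod 31).
Check: T(27) = 25·27 + 26 = 701 = 22·31 + 19 ≡ 19 (mod 31).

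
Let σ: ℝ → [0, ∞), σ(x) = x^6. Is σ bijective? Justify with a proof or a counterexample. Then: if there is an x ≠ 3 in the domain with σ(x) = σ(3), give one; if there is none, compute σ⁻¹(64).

-3

σ(3) = 729 = (−3)^6 = σ(−3) (since 6 is even), with 3 ≠ −3. So σ is not injective, hence not bijective.
For the follow-up, such an x exists: taking x = −3 ∈ ℝ gives σ(−3) = 729 = σ(3) with −3 ≠ 3.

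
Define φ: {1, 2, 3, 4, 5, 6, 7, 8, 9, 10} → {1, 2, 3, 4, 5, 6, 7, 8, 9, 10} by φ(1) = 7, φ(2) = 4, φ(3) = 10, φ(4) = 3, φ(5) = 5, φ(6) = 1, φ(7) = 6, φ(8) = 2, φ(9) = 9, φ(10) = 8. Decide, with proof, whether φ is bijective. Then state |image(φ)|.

10

The values 7, 4, 10, 3, 5, 1, 6, 2, 9, 8 are a permutation of {1, 2, 3, 4, 5, 6, 7, 8, 9, 10}: each element appears exactly once.
So φ is injective and surjective, hence bijective.
The image of φ is {1, 2, 3, 4, 5, 6, 7, 8, 9, 10}, which has 10 elements.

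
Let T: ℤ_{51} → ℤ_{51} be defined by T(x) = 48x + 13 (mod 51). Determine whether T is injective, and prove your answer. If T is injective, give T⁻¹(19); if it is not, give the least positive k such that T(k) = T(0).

We have gcd(48, 51) = 3 > 1. Taking x_1 = 0 and x_2 = 17: T(0) = 13 and T(17) = 48·17 + 13 = 829 ≡ 13 (mod 51).
So T(0) = T(17) while 0 ≠ 17, therefore T is not injective.
Since T is not injective, we find the least positive k with T(k) = T(0): this means 48k ≡ 0 (mod 51), i.e. 51 ∣ 48k. Since gcd(48, 51) = 3, dividing through by 3 this holds exactly when 17 ∣ 16k, and as gcd(16, 17) = 1, exactly when 17 ∣ k.
The smallest positive such k is 17.

17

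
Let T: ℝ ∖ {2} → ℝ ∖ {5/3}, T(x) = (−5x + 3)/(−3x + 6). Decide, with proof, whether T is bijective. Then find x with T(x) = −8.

Suppose T(s) = T(t). Cross-multiplying: (−5s + 3)(−3t + 6) = (−5t + 3)(−3s + 6).
Expanding both sides and cancelling the symmetric terms leaves −21·(s − t) = 0. Since −21 ≠ 0, s = t. Therefore T is injective.
For any y ≠ 5/3, solving y(−3x + 6) = −5x + 3 for x gives a well-defined x ≠ 2. So T is surjective.
Thus T is bijective.
Solving T(x) = −8: cross-multiplying gives −5x + 3 = −8(−3x + 6), which rearranges to −29x = −51, so x = 51/29.

51/29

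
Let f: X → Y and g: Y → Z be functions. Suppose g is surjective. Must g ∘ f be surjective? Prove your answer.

No. Take X = {0}, Y = Z = {0, 1, 2, 3, 4, 5}, f(0) = 0, and g = identity (surjective).
Then (g ∘ f)(0) = 0, and 5 ∈ Z has no preimage under g ∘ f, so g ∘ f is not surjective.

not surjective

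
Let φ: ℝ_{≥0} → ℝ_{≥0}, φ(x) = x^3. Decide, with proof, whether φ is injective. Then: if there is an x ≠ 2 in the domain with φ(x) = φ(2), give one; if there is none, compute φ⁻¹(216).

6

On ℝ_{≥0}, x ↦ x^3 is strictly increasing, so φ(u) = φ(v) forces u = v. So φ is injective.
Since x ↦ x^3 is strictly increasing on ℝ_{≥0}, it is injective there, so no x ≠ 2 in the domain has φ(x) = φ(2). We therefore compute φ⁻¹(216) = 216^{1/3} = 6 (indeed 6^3 = 216).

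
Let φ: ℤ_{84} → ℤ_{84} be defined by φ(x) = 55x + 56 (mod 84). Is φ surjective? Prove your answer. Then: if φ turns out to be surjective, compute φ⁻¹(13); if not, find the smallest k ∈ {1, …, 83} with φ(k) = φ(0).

71

Since gcd(55, 84) = 1, 55 is invertible modulo 84. Euclid's algorithm: 84 = 1·55 + 29, 55 = 1·29 + 26, 29 = 1·26 + 3, 26 = 8·3 + 2, 3 = 1·2 + 1; back-substituting gives 1 = 55·55 − 36·84, so 55⁻¹ ≡ 55 (mod 84).
Then y ↦ 55(y − 56) is a two-sided inverse to φ, so every y ∈ ℤ_{84} has a preimage.
Hence φ is surjective.
Since φ is surjective, we find φ⁻¹(13): we need 55x ≡ 13 − 56 ≡ 41 (mod 84). Using 55⁻¹ = 55: x ≡ 55·41 = 2255 = 26·84 + 71, so x = 71.
Check: φ(71) = 55·71 + 56 = 3961 = 47·84 + 13 ≡ 13 (mod 84).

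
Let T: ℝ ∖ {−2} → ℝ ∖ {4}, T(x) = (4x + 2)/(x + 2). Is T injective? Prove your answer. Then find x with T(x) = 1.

0

Suppose T(a) = T(b). Cross-multiplying: (4a + 2)(b + 2) = (4b + 2)(a + 2).
Expanding both sides and cancelling the symmetric terms leaves 6·(a − b) = 0. Since 6 ≠ 0, a = b. Therefore T is injective.
Solving T(x) = 1: cross-multiplying gives 4x + 2 = 1(x + 2), which rearranges to 3x = 0, so x = 0.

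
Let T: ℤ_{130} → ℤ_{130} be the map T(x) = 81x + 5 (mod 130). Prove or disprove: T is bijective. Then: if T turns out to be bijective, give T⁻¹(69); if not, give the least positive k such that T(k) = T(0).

4

If T(a) = T(b), then 81a ≡ 81b (mod 130). Because gcd(81, 130) = 1, we may cancel 81 to get a ≡ b (mod 130).
We now compute 81⁻¹ mod 130 explicitly. Euclid's algorithm: 130 = 1·81 + 49, 81 = 1·49 + 32, 49 = 1·32 + 17, 32 = 1·17 + 15, 17 = 1·15 + 2, 15 = 7·2 + 1; back-substituting gives 1 = 61·81 − 38·130, so 81⁻¹ ≡ 61 (mod 130).
Then y ↦ 61(y − 5) is a two-sided inverse to T, so every y ∈ ℤ_{130} has a preimage.
So T is bijective.
Since T is bijective, we find T⁻¹(69): we need 81x ≡ 69 − 5 ≡ 64 (mod 130). Using 81⁻¹ = 61: x ≡ 61·64 = 3904 = 30·130 + 4, so x = 4.
Check: T(4) = 81·4 + 5 = 329 = 2·130 + 69 ≡ 69 (mod 130).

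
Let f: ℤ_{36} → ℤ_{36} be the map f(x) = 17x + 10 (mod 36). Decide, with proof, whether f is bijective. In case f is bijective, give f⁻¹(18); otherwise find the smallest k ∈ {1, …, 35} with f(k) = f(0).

Recall: injectivity means: for all a, b in the domain, f(a) = f(b) implies a = b.
If f(a) = f(b), then 17a ≡ 17b (mod 36). Because gcd(17, 36) = 1, we may cancel 17 to get a ≡ b (mod 36).
We now compute 17⁻¹ mod 36 explicitly. Euclid's algorithm: 36 = 2·17 + 2, 17 = 8·2 + 1; back-substituting gives 1 = 17·17 − 8·36, so 17⁻¹ ≡ 17 (mod 36).
For any y ∈ ℤ_{36}, x = 17(y − 10) mod 36 satisfies f(x) = 17·17(y − 10) + 10 ≡ y (since 17·17 ≡ 1 mod 36). So every y has a preimage.
Therefore f is bijective.
Since f is bijective, we find f⁻¹(18): we need 17x ≡ 18 − 10 ≡ 8 (mod 36). Using 17⁻¹ = 17: x ≡ 17·8 = 136 = 3·36 + 28, so x = 28.
Check: f(28) = 17·28 + 10 = 486 = 13·36 + 18 ≡ 18 (mod 36).

28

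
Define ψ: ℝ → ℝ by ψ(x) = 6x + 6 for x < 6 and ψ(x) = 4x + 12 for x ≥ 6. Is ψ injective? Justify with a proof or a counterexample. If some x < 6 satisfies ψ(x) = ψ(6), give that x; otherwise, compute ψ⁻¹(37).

5

Both pieces are strictly increasing (slopes 6 and 4), so each is injective on its own interval.
The left piece maps (−∞, 6) onto (−∞, 42); the right piece maps [6, ∞) onto [36, ∞).
These images overlap. In particular ψ(6) = 36 (right piece), and solving 6x + 6 = 36 on the left piece gives x = 5 < 6.
So ψ(5) = ψ(6) with 5 ≠ 6, and ψ is not injective. This x = 5 is the requested value below 6.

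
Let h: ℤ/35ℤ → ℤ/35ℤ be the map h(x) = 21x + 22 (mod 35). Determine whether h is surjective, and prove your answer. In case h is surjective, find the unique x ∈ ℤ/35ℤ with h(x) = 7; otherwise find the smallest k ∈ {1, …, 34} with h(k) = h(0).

5

By definition, h is surjective if every y in the codomain equals h(x) for some x in the domain.
Since gcd(21, 35) = 7, we have 21x ≡ 0 (mod 7) for all x, so h(x) ≡ 1 (mod 7).
But 0 ≢ 1 (mod 7), so 0 ∈ ℤ/35ℤ has no preimage. Thus h is not surjective.
Since h is not surjective, we find the least positive k with h(k) = h(0): this means 21k ≡ 0 (mod 35), i.e. 35 ∣ 21k. Since gcd(21, 35) = 7, dividing through by 7 this holds exactly when 5 ∣ 3k, and as gcd(3, 5) = 1, exactly when 5 ∣ k.
The smallest positive such k is 5.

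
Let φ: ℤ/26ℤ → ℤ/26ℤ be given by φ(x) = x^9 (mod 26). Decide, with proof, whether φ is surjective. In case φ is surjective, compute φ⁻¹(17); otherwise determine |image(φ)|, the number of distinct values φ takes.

10

φ(1) = 1^9 = 1.
φ(3): Repeated squaring mod 26: 3^1 ≡ 3, 3^2 ≡ 3² = 9, 3^4 ≡ 9² = 81 ≡ 3, 3^8 ≡ 3² = 9. Since 9 = 8 + 1, 3^9 ≡ 9·3: 9·3 = 27 ≡ 1. So 3^9 ≡ 1 (mod 26).
So φ(1) = φ(3) = 1 while 1 ≠ 3, hence φ is not injective.
A non-injective map from the 26-element set ℤ/26ℤ to itself takes at most 25 distinct values, so it cannot be surjective. Therefore φ is not surjective.
Since φ is not surjective, we determine |image(φ)|. Computing x^9 mod 26 for each x (by repeated squaring, reducing mod 26 at every step), the values φ(0), φ(1), …, φ(25) are: 0, 1, 18, 1, 12, 5, 18, 21, 8, 1, 12, 21, 12, 13, 14, 5, 14, 25, 18, 5, 8, 21, 14, 25, 8, 25.
The distinct values are {0, 1, 5, 8, 12, 13, 14, 18, 21, 25}; there are 10 of them.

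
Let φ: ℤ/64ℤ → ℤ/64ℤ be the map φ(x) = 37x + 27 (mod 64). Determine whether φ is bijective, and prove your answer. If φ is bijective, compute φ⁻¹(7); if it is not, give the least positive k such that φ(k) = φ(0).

Recall: injectivity means: for all a, b in the domain, φ(a) = φ(b) implies a = b.
Suppose φ(a) = φ(b) in ℤ/64ℤ. Then 37a + 27 ≡ 37b + 27 (mod 64), thus 37(a − b) ≡ 0 (mod 64).
Since gcd(37, 64) = 1, 37 is invertible modulo 64, so a − b ≡ 0 (mod 64), i.e. a = b.
We now compute 37⁻¹ mod 64 explicitly. Euclid's algorithm: 64 = 1·37 + 27, 37 = 1·27 + 10, 27 = 2·10 + 7, 10 = 1·7 + 3, 7 = 2·3 + 1; back-substituting gives 1 = 45·37 − 26·64, so 37⁻¹ ≡ 45 (mod 64).
For any y ∈ ℤ/64ℤ, x = 45(y − 27) mod 64 satisfies φ(x) = 37·45(y − 27) + 27 ≡ y (since 37·45 ≡ 1 mod 64). So every y has a preimage.
So φ is bijective.
Since φ is bijective, we compute φ⁻¹(7): solve 37x + 27 ≡ 7 (mod 64), i.e. 37x ≡ 44 (mod 64).
Multiplying by 37⁻¹ = 45 gives x ≡ 45·44 = 1980 = 30·64 + 60 ≡ 60 (mod 64).
Check: φ(60) = 37·60 + 27 = 2247 = 35·64 + 7 ≡ 7 (mod 64).

60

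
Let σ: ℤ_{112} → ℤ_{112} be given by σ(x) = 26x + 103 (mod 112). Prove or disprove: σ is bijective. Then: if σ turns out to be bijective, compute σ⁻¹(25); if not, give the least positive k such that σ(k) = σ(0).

Recall that injectivity means: for all s, t in the domain, σ(s) = σ(t) implies s = t.
We have gcd(26, 112) = 2 > 1. Taking s = 0 and t = 56: σ(0) = 103 and σ(56) = 26·56 + 103 = 1559 ≡ 103 (mod 112).
So σ(0) = σ(56) while 0 ≠ 56, therefore σ is not injective, hence not bijective.
Since σ is not bijective, we find the least positive k with σ(k) = σ(0): this means 26k ≡ 0 (mod 112), i.e. 112 ∣ 26k. Since gcd(26, 112) = 2, dividing through by 2 this holds exactly when 56 ∣ 13k, and as gcd(13, 56) = 1, exactly when 56 ∣ k.
The smallest positive such k is 56.

56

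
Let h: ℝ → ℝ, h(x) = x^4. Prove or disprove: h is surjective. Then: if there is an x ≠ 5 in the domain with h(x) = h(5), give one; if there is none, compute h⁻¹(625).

-5

Since 4 is even, x^4 ≥ 0 for all x ∈ ℝ, so −1 ∈ ℝ has no preimage. Therefore h is not surjective.
For the follow-up, such an x exists: taking x = −5 ∈ ℝ gives h(−5) = 625 = h(5) with −5 ≠ 5.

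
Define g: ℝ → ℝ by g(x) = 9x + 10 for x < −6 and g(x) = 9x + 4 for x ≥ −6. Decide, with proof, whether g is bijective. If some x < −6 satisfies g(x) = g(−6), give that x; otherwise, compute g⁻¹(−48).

Both pieces are strictly increasing (slopes 9 and 9), so each is injective on its own interval.
The left piece maps (−∞, −6) onto (−∞, −44); the right piece maps [−6, ∞) onto [−50, ∞).
These images overlap. In particular g(−6) = −50 (right piece), and solving 9x + 10 = −50 on the left piece gives x = −20/3 < −6.
So g(−20/3) = g(−6) with −20/3 ≠ −6, and g is not injective, hence not bijective. This x = −20/3 is the requested value below −6.

-20/3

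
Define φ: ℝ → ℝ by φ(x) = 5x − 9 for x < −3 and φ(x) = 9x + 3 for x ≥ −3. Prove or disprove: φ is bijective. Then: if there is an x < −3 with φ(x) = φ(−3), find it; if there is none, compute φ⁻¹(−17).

-20/9

Both pieces are strictly increasing (slopes 5 and 9), so each is injective on its own interval.
The left piece maps (−∞, −3) onto (−∞, −24); the right piece maps [−3, ∞) onto [−24, ∞).
Since −24 = −24, the images partition ℝ: φ is injective and surjective, hence bijective.
Because the two images are disjoint, no x < −3 has φ(x) = φ(−3), so we compute φ⁻¹(−17): −17 lies in [−24, ∞), so solve 9x + 3 = −17: x = (−17 − 3)/9 = −20/9.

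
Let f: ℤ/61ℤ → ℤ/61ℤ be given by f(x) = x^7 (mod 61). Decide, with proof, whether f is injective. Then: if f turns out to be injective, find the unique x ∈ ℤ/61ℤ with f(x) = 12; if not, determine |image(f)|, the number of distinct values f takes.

Since 61 is prime, the nonzero elements of ℤ/61ℤ form a cyclic group of order 60.
As gcd(7, 60) = 1, raising to the 7th power is a bijection on this group: if x_1^7 ≡ x_2^7 then (x_1x_2^{−1})^7 = 1, and the only element of order dividing gcd(7, 60) = 1 is 1, so x_1 = x_2.
With f(0) = 0 this makes f injective on all of ℤ/61ℤ, hence bijective (finite equal-size domain and codomain). In particular f is injective.
Since f is injective, we find the preimage of 12. The inverse of x ↦ x^7 on (ℤ/61ℤ)^× is x ↦ x^43, because 7·43 = 301 = 5·60 + 1 ≡ 1 (mod 60) and x^{60} = 1 for x ≠ 0 (Fermat). So f⁻¹(12) = 12^43 mod 61.
Repeated squaring mod 61: 12^1 ≡ 12, 12^2 ≡ 12² = 144 ≡ 22, 12^4 ≡ 22² = 484 ≡ 57, 12^8 ≡ 57² = 3249 ≡ 16, 12^16 ≡ 16² = 256 ≡ 12, 12^32 ≡ 12² = 144 ≡ 22. Since 43 = 32 + 8 + 2 + 1, 12^43 ≡ 22·16·22·12: 22·16 = 352 ≡ 47, then 47·22 = 1034 ≡ 58, then 58·12 = 696 ≡ 25. So 12^43 ≡ 25 (mod 61).
Hence f⁻¹(12) = 25.

25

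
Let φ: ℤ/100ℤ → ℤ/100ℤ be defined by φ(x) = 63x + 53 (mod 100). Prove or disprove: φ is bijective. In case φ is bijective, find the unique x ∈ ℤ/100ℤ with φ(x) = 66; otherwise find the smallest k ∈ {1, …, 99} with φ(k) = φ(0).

51

Recall that φ is injective if φ(x_1) = φ(x_2) implies x_1 = x_2.
Suppose φ(x_1) = φ(x_2) in ℤ/100ℤ. Then 63x_1 + 53 ≡ 63x_2 + 53 (mod 100), thus 63(x_1 − x_2) ≡ 0 (mod 100).
Since gcd(63, 100) = 1, 63 is invertible modulo 100, thus x_1 − x_2 ≡ 0 (mod 100), i.e. x_1 = x_2.
We now compute 63⁻¹ mod 100 explicitly. Euclid's algorithm: 100 = 1·63 + 37, 63 = 1·37 + 26, 37 = 1·26 + 11, 26 = 2·11 + 4, 11 = 2·4 + 3, 4 = 1·3 + 1; back-substituting gives 1 = 27·63 − 17·100, so 63⁻¹ ≡ 27 (mod 100).
For any y ∈ ℤ/100ℤ, x = 27(y − 53) mod 100 satisfies φ(x) = 63·27(y − 53) + 53 ≡ y (since 63·27 ≡ 1 mod 100). So every y has a preimage.
Therefore φ is bijective.
Since φ is bijective, we find φ⁻¹(66): we need 63x ≡ 66 − 53 ≡ 13 (mod 100). Using 63⁻¹ = 27: x ≡ 27·13 = 351 = 3·100 + 51, so x = 51.
Check: φ(51) = 63·51 + 53 = 3266 = 32·100 + 66 ≡ 66 (mod 100).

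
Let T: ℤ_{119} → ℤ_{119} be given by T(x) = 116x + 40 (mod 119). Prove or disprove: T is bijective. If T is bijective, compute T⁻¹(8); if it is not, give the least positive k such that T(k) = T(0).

By definition, T is injective when T(u) = T(v) forces u = v.
If T(u) = T(v), then 116u ≡ 116v (mod 119). Because gcd(116, 119) = 1, we may cancel 116 to get u ≡ v (mod 119).
We now compute 116⁻¹ mod 119 explicitly. Euclid's algorithm: 119 = 1·116 + 3, 116 = 38·3 + 2, 3 = 1·2 + 1; back-substituting gives 1 = 79·116 − 77·119, so 116⁻¹ ≡ 79 (mod 119).
Then y ↦ 79(y − 40) is a two-sided inverse to T, so every y ∈ ℤ_{119} has a preimage.
Therefore T is bijective.
Since T is bijective, we find T⁻¹(8): we need 116x ≡ 8 − 40 ≡ 87 (mod 119). Using 116⁻¹ = 79: x ≡ 79·87 = 6873 = 57·119 + 90, so x = 90.
Check: T(90) = 116·90 + 40 = 10480 = 88·119 + 8 ≡ 8 (mod 119).

90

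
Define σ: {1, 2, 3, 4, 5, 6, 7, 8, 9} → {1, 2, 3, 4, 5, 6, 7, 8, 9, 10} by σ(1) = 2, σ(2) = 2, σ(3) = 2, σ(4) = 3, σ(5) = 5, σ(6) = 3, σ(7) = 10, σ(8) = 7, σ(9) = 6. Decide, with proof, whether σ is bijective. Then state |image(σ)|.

σ(1) = 2 = σ(2) with 1 ≠ 2, so σ is not injective, hence not bijective.
The image of σ is {2, 3, 5, 6, 7, 10}, which has 6 elements.

6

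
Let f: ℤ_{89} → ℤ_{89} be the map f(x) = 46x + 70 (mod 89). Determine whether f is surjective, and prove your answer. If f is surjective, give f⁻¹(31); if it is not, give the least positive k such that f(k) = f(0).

Recall that surjectivity means every element of the codomain has a preimage under f.
Since gcd(46, 89) = 1, 46 is invertible modulo 89. Euclid's algorithm: 89 = 1·46 + 43, 46 = 1·43 + 3, 43 = 14·3 + 1; back-substituting gives 1 = 60·46 − 31·89, so 46⁻¹ ≡ 60 (mod 89).
Then y ↦ 60(y − 70) is a two-sided inverse to f, so every y ∈ ℤ_{89} has a preimage.
Thus f is surjective.
Since f is surjective, we find f⁻¹(31): we need 46x ≡ 31 − 70 ≡ 50 (mod 89). Using 46⁻¹ = 60: x ≡ 60·50 = 3000 = 33·89 + 63, so x = 63.
Check: f(63) = 46·63 + 70 = 2968 = 33·89 + 31 ≡ 31 (mod 89).

63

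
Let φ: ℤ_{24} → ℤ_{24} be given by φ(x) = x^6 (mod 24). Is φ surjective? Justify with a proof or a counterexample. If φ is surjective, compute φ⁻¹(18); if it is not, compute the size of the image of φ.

4

φ(2): Repeated squaring mod 24: 2^1 ≡ 2, 2^2 ≡ 2² = 4, 2^4 ≡ 4² = 16. Since 6 = 4 + 2, 2^6 ≡ 16·4: 16·4 = 64 ≡ 16. So 2^6 ≡ 16 (mod 24).
φ(4): Repeated squaring mod 24: 4^1 ≡ 4, 4^2 ≡ 4² = 16, 4^4 ≡ 16² = 256 ≡ 16. Since 6 = 4 + 2, 4^6 ≡ 16·16: 16·16 = 256 ≡ 16. So 4^6 ≡ 16 (mod 24).
So φ(2) = φ(4) = 16 while 2 ≠ 4, hence φ is not injective.
A non-injective map from the 24-element set ℤ_{24} to itself takes at most 23 distinct values, so it cannot be surjective. Hence φ is not surjective.
Since φ is not surjective, we determine |image(φ)|. Computing x^6 mod 24 for each x (by repeated squaring, reducing mod 24 at every step), the values φ(0), φ(1), …, φ(23) are: 0, 1, 16, 9, 16, 1, 0, 1, 16, 9, 16, 1, 0, 1, 16, 9, 16, 1, 0, 1, 16, 9, 16, 1.
The distinct values are {0, 1, 9, 16}; there are 4 of them.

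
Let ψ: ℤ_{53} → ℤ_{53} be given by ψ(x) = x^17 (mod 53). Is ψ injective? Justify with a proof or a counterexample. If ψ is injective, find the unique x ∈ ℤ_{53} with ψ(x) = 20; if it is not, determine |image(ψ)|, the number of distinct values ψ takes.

35

Since 53 is prime, the nonzero elements of ℤ_{53} form a cyclic group of order 52.
As gcd(17, 52) = 1, raising to the 17th power is a bijection on this group: if a^17 ≡ b^17 then (ab^{−1})^17 = 1, and the only element of order dividing gcd(17, 52) = 1 is 1, so a = b.
With ψ(0) = 0 this makes ψ injective on all of ℤ_{53}, hence bijective (finite equal-size domain and codomain). In particular ψ is injective.
Since ψ is injective, we find the preimage of 20. The inverse of x ↦ x^17 on (ℤ_{53})^× is x ↦ x^49, because 17·49 = 833 = 16·52 + 1 ≡ 1 (mod 52) and x^{52} = 1 for x ≠ 0 (Fermat). So ψ⁻¹(20) = 20^49 mod 53.
Repeated squaring mod 53: 20^1 ≡ 20, 20^2 ≡ 20² = 400 ≡ 29, 20^4 ≡ 29² = 841 ≡ 46, 20^8 ≡ 46² = 2116 ≡ 49, 20^16 ≡ 49² = 2401 ≡ 16, 20^32 ≡ 16² = 256 ≡ 44. Since 49 = 32 + 16 + 1, 20^49 ≡ 44·16·20: 44·16 = 704 ≡ 15, then 15·20 = 300 ≡ 35. So 20^49 ≡ 35 (mod 53).
Hence ψ⁻¹(20) = 35.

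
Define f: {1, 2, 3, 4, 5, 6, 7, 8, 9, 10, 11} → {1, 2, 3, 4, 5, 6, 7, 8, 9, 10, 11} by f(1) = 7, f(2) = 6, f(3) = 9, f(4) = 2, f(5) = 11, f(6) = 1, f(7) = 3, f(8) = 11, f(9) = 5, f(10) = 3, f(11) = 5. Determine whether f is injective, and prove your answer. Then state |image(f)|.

8

f(5) = 11 = f(8) with 5 ≠ 8, so f is not injective.
The image of f is {1, 2, 3, 5, 6, 7, 9, 11}, which has 8 elements.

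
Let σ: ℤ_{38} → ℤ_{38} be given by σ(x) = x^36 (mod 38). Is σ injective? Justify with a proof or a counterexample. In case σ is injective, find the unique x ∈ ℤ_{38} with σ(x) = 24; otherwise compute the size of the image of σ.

4

σ(1) = 1^36 = 1.
σ(3): Repeated squaring mod 38: 3^1 ≡ 3, 3^2 ≡ 3² = 9, 3^4 ≡ 9² = 81 ≡ 5, 3^8 ≡ 5² = 25, 3^16 ≡ 25² = 625 ≡ 17, 3^32 ≡ 17² = 289 ≡ 23. Since 36 = 32 + 4, 3^36 ≡ 23·5: 23·5 = 115 ≡ 1. So 3^36 ≡ 1 (mod 38).
So σ(1) = σ(3) = 1 while 1 ≠ 3, so σ is not injective.
Since σ is not injective, we determine |image(σ)|. Computing x^36 mod 38 for each x (by repeated squaring, reducing mod 38 at every step), the values σ(0), σ(1), …, σ(37) are: 0, 1, 20, 1, 20, 1, 20, 1, 20, 1, 20, 1, 20, 1, 20, 1, 20, 1, 20, 19, 20, 1, 20, 1, 20, 1, 20, 1, 20, 1, 20, 1, 20, 1, 20, 1, 20, 1.
The distinct values are {0, 1, 19, 20}; there are 4 of them.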